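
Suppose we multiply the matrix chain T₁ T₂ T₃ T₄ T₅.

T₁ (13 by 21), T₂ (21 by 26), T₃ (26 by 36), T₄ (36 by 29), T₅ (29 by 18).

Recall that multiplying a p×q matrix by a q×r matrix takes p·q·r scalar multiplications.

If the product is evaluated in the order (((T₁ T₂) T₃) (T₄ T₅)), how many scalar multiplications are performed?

(T₁ T₂): 13×21 by 21×26 → 13×26, cost 13·21·26 = 7098
((T₁ T₂) T₃): 13×26 by 26×36 → 13×36, cost 13·26·36 = 12168; cumulative 19266
(T₄ T₅): 36×29 by 29×18 → 36×18, cost 36·29·18 = 18792
(((T₁ T₂) T₃) (T₄ T₅)): 13×36 by 36×18 → 13×18, cost 13·36·18 = 8424; cumulative 46482
Total: 46482 scalar multiplications.

46482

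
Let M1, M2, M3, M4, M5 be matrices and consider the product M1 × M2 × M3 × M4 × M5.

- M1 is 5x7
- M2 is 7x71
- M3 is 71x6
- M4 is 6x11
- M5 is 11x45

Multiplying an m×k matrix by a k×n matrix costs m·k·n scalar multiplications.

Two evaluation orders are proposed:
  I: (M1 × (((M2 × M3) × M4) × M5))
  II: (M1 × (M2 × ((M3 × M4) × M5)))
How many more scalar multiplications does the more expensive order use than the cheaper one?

55287

Order I = (M1 × (((M2 × M3) × M4) × M5)): (M2 × M3): 7×71 by 71×6 → 7×6, cost 7·71·6 = 2982; ((M2 × M3) × M4): 7×6 by 6×11 → 7×11, cost 7·6·11 = 462; cumulative 3444; (((M2 × M3) × M4) × M5): 7×11 by 11×45 → 7×45, cost 7·11·45 = 3465; cumulative 6909; (M1 × (((M2 × M3) × M4) × M5)): 5×7 by 7×45 → 5×45, cost 5·7·45 = 1575; cumulative 8484. Total 8484.
Order II = (M1 × (M2 × ((M3 × M4) × M5))): (M3 × M4): 71×6 by 6×11 → 71×11, cost 71·6·11 = 4686; ((M3 × M4) × M5): 71×11 by 11×45 → 71×45, cost 71·11·45 = 35145; cumulative 39831; (M2 × ((M3 × M4) × M5)): 7×71 by 71×45 → 7×45, cost 7·71·45 = 22365; cumulative 62196; (M1 × (M2 × ((M3 × M4) × M5))): 5×7 by 7×45 → 5×45, cost 5·7·45 = 1575; cumulative 63771. Total 63771.
Difference: |8484 − 63771| = 55287.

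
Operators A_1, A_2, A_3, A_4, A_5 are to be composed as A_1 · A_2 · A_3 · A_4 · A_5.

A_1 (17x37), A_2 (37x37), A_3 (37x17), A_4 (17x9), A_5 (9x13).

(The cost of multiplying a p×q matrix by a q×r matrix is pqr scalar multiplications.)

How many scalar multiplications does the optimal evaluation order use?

Adjacent pairs: A_1A_2 = 17·37·37 = 23273; A_2A_3 = 37·37·17 = 23273; A_3A_4 = 37·17·9 = 5661; A_4A_5 = 17·9·13 = 1989.
Length 3: A_1..A_3: k=1: 0+23273+17·37·17=33966; k=2: 23273+0+17·37·17=33966 → min 33966 | A_2..A_4: k=2: 0+5661+37·37·9=17982; k=3: 23273+0+37·17·9=28934 → min 17982 | A_3..A_5: k=3: 0+1989+37·17·13=10166; k=4: 5661+0+37·9·13=9990 → min 9990.
Length 4: A_1..A_4: k=1: 0+17982+17·37·9=23643; k=2: 23273+5661+17·37·9=34595; k=3: 33966+0+17·17·9=36567 → min 23643 | A_2..A_5: k=2: 0+9990+37·37·13=27787; k=3: 23273+1989+37·17·13=33439; k=4: 17982+0+37·9·13=22311 → min 22311.
Length 5: A_1..A_5: k=1: 0+22311+17·37·13=30488; k=2: 23273+9990+17·37·13=41440; k=3: 33966+1989+17·17·13=39712; k=4: 23643+0+17·9·13=25632 → min 25632.
Optimal order: ((A_1 · (A_2 · (A_3 · A_4))) · A_5) with cost 25632.

25632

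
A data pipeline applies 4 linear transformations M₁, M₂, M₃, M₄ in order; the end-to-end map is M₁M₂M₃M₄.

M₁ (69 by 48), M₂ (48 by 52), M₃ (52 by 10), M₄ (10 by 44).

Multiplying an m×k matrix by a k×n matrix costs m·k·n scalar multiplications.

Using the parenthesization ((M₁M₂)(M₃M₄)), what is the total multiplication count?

352976

(M₁M₂): 69×48 by 48×52 → 69×52, cost 69·48·52 = 172224
(M₃M₄): 52×10 by 10×44 → 52×44, cost 52·10·44 = 22880
((M₁M₂)(M₃M₄)): 69×52 by 52×44 → 69×44, cost 69·52·44 = 157872; cumulative 352976
Total: 352976 scalar multiplications.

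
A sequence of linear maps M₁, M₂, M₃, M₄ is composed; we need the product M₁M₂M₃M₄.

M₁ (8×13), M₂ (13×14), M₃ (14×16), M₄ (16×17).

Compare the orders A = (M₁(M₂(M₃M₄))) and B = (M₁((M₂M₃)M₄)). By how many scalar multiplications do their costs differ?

454

Order A = (M₁(M₂(M₃M₄))): (M₃M₄): 14×16 by 16×17 → 14×17, cost 14·16·17 = 3808; (M₂(M₃M₄)): 13×14 by 14×17 → 13×17, cost 13·14·17 = 3094; cumulative 6902; (M₁(M₂(M₃M₄))): 8×13 by 13×17 → 8×17, cost 8·13·17 = 1768; cumulative 8670. Total 8670.
Order B = (M₁((M₂M₃)M₄)): (M₂M₃): 13×14 by 14×16 → 13×16, cost 13·14·16 = 2912; ((M₂M₃)M₄): 13×16 by 16×17 → 13×17, cost 13·16·17 = 3536; cumulative 6448; (M₁((M₂M₃)M₄)): 8×13 by 13×17 → 8×17, cost 8·13·17 = 1768; cumulative 8216. Total 8216.
Difference: |8670 − 8216| = 454.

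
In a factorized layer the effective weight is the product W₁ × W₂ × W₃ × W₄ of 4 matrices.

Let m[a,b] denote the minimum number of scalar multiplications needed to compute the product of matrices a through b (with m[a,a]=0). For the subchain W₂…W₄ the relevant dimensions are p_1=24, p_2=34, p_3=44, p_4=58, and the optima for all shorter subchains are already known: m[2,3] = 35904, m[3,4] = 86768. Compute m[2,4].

m[2,4] = min over k∈[2,3] of m[2,k]+m[k+1,4]+p_{1}·p_k·p_{4}.
k=2: 0 + 86768 + 24·34·58 = 134096; k=3: 35904 + 0 + 24·44·58 = 97152.
Minimum: 97152 at k=3.

97152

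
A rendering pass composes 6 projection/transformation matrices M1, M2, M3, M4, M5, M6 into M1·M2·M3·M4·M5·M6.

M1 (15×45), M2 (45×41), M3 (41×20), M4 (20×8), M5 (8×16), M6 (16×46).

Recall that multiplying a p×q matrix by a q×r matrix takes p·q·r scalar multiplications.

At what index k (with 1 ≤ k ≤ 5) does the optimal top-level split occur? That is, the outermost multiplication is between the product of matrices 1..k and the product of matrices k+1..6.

4

Adjacent pairs: M1M2 = 15·45·41 = 27675; M2M3 = 45·41·20 = 36900; M3M4 = 41·20·8 = 6560; M4M5 = 20·8·16 = 2560; M5M6 = 8·16·46 = 5888.
Length 3: M1..M3: k=1: 0+36900+15·45·20=50400; k=2: 27675+0+15·41·20=39975 → min 39975 | M2..M4: k=2: 0+6560+45·41·8=21320; k=3: 36900+0+45·20·8=44100 → min 21320 | M3..M5: k=3: 0+2560+41·20·16=15680; k=4: 6560+0+41·8·16=11808 → min 11808 | M4..M6: k=4: 0+5888+20·8·46=13248; k=5: 2560+0+20·16·46=17280 → min 13248.
Length 4: M1..M4: k=1: 0+21320+15·45·8=26720; k=2: 27675+6560+15·41·8=39155; k=3: 39975+0+15·20·8=42375 → min 26720 | M2..M5: k=2: 0+11808+45·41·16=41328; k=3: 36900+2560+45·20·16=53860; k=4: 21320+0+45·8·16=27080 → min 27080 | M3..M6: k=3: 0+13248+41·20·46=50968; k=4: 6560+5888+41·8·46=27536; k=5: 11808+0+41·16·46=41984 → min 27536.
Length 5: M1..M5: k=1: 0+27080+15·45·16=37880; k=2: 27675+11808+15·41·16=49323; k=3: 39975+2560+15·20·16=47335; k=4: 26720+0+15·8·16=28640 → min 28640 | M2..M6: k=2: 0+27536+45·41·46=112406; k=3: 36900+13248+45·20·46=91548; k=4: 21320+5888+45·8·46=43768; k=5: 27080+0+45·16·46=60200 → min 43768.
Top-level splits: k=1: (M1..M1)·(M2..M6) → 0+43768+15·45·46 = 74818; k=2: (M1..M2)·(M3..M6) → 27675+27536+15·41·46 = 83501; k=3: (M1..M3)·(M4..M6) → 39975+13248+15·20·46 = 67023; k=4: (M1..M4)·(M5..M6) → 26720+5888+15·8·46 = 38128; k=5: (M1..M5)·(M6..M6) → 28640+0+15·16·46 = 39680.
Best split is after M4, i.e. k = 4.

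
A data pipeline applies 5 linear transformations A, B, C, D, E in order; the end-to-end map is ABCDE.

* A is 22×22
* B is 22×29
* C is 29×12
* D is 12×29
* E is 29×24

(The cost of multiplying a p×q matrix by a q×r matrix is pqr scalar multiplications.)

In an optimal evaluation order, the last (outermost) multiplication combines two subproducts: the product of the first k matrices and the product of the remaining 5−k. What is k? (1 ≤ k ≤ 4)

Adjacent pairs: AB = 22·22·29 = 14036; BC = 22·29·12 = 7656; CD = 29·12·29 = 10092; DE = 12·29·24 = 8352.
Length 3: A..C: k=1: 0+7656+22·22·12=13464; k=2: 14036+0+22·29·12=21692 → min 13464 | B..D: k=2: 0+10092+22·29·29=28594; k=3: 7656+0+22·12·29=15312 → min 15312 | C..E: k=3: 0+8352+29·12·24=16704; k=4: 10092+0+29·29·24=30276 → min 16704.
Length 4: A..D: k=1: 0+15312+22·22·29=29348; k=2: 14036+10092+22·29·29=42630; k=3: 13464+0+22·12·29=21120 → min 21120 | B..E: k=2: 0+16704+22·29·24=32016; k=3: 7656+8352+22·12·24=22344; k=4: 15312+0+22·29·24=30624 → min 22344.
Top-level splits: k=1: (A..A)·(B..E) → 0+22344+22·22·24 = 33960; k=2: (A..B)·(C..E) → 14036+16704+22·29·24 = 46052; k=3: (A..C)·(D..E) → 13464+8352+22·12·24 = 28152; k=4: (A..D)·(E..E) → 21120+0+22·29·24 = 36432.
Best split is after C, i.e. k = 3.

3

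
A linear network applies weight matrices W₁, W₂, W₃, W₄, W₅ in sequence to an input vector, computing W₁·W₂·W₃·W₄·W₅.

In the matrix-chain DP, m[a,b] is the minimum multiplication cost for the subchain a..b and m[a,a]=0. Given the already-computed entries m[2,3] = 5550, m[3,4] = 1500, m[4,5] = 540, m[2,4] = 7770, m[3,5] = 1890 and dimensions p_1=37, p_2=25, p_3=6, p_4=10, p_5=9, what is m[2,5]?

8088

m[2,5] = min over k∈[2,4] of m[2,k]+m[k+1,5]+p_{1}·p_k·p_{5}.
k=2: 0 + 1890 + 37·25·9 = 10215; k=3: 5550 + 540 + 37·6·9 = 8088; k=4: 7770 + 0 + 37·10·9 = 11100.
Minimum: 8088 at k=3.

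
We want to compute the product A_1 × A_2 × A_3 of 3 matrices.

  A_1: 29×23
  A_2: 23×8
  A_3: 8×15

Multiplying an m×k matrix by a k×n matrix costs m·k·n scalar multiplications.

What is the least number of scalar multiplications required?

8816

Order (A_1 × (A_2 × A_3)): (A_2 × A_3): 23×8 by 8×15 → 23×15, cost 23·8·15 = 2760; (A_1 × (A_2 × A_3)): 29×23 by 23×15 → 29×15, cost 29·23·15 = 10005; cumulative 12765. Total 12765.
Order ((A_1 × A_2) × A_3): (A_1 × A_2): 29×23 by 23×8 → 29×8, cost 29·23·8 = 5336; ((A_1 × A_2) × A_3): 29×8 by 8×15 → 29×15, cost 29·8·15 = 3480; cumulative 8816. Total 8816.
Minimum: 8816.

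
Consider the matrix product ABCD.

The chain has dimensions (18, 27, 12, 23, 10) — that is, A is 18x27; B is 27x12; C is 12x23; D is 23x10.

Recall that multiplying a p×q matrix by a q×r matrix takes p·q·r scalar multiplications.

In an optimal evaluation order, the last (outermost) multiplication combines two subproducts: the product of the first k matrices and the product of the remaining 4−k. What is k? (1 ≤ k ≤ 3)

Adjacent pairs: AB = 18·27·12 = 5832; BC = 27·12·23 = 7452; CD = 12·23·10 = 2760.
Length 3: A..C: k=1: 0+7452+18·27·23=18630; k=2: 5832+0+18·12·23=10800 → min 10800 | B..D: k=2: 0+2760+27·12·10=6000; k=3: 7452+0+27·23·10=13662 → min 6000.
Top-level splits: k=1: (A..A)·(B..D) → 0+6000+18·27·10 = 10860; k=2: (A..B)·(C..D) → 5832+2760+18·12·10 = 10752; k=3: (A..C)·(D..D) → 10800+0+18·23·10 = 14940.
Best split is after B, i.e. k = 2.

2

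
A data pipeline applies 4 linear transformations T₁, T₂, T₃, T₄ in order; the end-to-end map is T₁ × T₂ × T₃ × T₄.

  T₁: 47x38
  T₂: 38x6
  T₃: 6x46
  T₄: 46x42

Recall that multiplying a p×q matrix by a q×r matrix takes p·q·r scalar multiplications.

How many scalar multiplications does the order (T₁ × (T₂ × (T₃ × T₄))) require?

(T₃ × T₄): 6×46 by 46×42 → 6×42, cost 6·46·42 = 11592
(T₂ × (T₃ × T₄)): 38×6 by 6×42 → 38×42, cost 38·6·42 = 9576; cumulative 21168
(T₁ × (T₂ × (T₃ × T₄))): 47×38 by 38×42 → 47×42, cost 47·38·42 = 75012; cumulative 96180
Total: 96180 scalar multiplications.

96180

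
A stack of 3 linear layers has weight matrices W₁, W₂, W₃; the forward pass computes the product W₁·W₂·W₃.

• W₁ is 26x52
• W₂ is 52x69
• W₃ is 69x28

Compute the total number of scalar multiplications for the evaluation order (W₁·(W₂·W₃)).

(W₂·W₃): 52×69 by 69×28 → 52×28, cost 52·69·28 = 100464
(W₁·(W₂·W₃)): 26×52 by 52×28 → 26×28, cost 26·52·28 = 37856; cumulative 138320
Total: 138320 scalar multiplications.

138320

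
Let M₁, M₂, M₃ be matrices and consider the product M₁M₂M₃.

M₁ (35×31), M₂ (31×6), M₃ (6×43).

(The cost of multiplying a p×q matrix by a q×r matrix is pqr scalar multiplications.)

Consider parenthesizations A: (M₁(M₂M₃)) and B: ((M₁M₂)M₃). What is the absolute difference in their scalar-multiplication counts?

39113

Order A = (M₁(M₂M₃)): (M₂M₃): 31×6 by 6×43 → 31×43, cost 31·6·43 = 7998; (M₁(M₂M₃)): 35×31 by 31×43 → 35×43, cost 35·31·43 = 46655; cumulative 54653. Total 54653.
Order B = ((M₁M₂)M₃): (M₁M₂): 35×31 by 31×6 → 35×6, cost 35·31·6 = 6510; ((M₁M₂)M₃): 35×6 by 6×43 → 35×43, cost 35·6·43 = 9030; cumulative 15540. Total 15540.
Difference: |54653 − 15540| = 39113.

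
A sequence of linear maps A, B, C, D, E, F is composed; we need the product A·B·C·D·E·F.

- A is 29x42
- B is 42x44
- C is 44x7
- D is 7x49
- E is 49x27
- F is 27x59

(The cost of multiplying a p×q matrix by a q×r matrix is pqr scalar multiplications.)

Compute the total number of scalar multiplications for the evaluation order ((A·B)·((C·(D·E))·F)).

(A·B): 29×42 by 42×44 → 29×44, cost 29·42·44 = 53592
(D·E): 7×49 by 49×27 → 7×27, cost 7·49·27 = 9261
(C·(D·E)): 44×7 by 7×27 → 44×27, cost 44·7·27 = 8316; cumulative 17577
((C·(D·E))·F): 44×27 by 27×59 → 44×59, cost 44·27·59 = 70092; cumulative 87669
((A·B)·((C·(D·E))·F)): 29×44 by 44×59 → 29×59, cost 29·44·59 = 75284; cumulative 216545
Total: 216545 scalar multiplications.

216545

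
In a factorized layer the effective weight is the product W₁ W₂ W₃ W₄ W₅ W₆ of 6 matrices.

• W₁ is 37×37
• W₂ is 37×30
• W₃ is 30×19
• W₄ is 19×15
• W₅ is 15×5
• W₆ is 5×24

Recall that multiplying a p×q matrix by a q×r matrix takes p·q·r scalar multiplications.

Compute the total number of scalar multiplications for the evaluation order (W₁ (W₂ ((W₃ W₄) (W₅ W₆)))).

80646

(W₃ W₄): 30×19 by 19×15 → 30×15, cost 30·19·15 = 8550
(W₅ W₆): 15×5 by 5×24 → 15×24, cost 15·5·24 = 1800
((W₃ W₄) (W₅ W₆)): 30×15 by 15×24 → 30×24, cost 30·15·24 = 10800; cumulative 21150
(W₂ ((W₃ W₄) (W₅ W₆))): 37×30 by 30×24 → 37×24, cost 37·30·24 = 26640; cumulative 47790
(W₁ (W₂ ((W₃ W₄) (W₅ W₆)))): 37×37 by 37×24 → 37×24, cost 37·37·24 = 32856; cumulative 80646
Total: 80646 scalar multiplications.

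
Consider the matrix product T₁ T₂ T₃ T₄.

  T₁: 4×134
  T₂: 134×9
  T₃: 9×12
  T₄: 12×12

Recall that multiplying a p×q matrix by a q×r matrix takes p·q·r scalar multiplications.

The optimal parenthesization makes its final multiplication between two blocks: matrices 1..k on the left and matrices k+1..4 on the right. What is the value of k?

3

Adjacent pairs: T₁T₂ = 4·134·9 = 4824; T₂T₃ = 134·9·12 = 14472; T₃T₄ = 9·12·12 = 1296.
Length 3: T₁..T₃: k=1: 0+14472+4·134·12=20904; k=2: 4824+0+4·9·12=5256 → min 5256 | T₂..T₄: k=2: 0+1296+134·9·12=15768; k=3: 14472+0+134·12·12=33768 → min 15768.
Top-level splits: k=1: (T₁..T₁)·(T₂..T₄) → 0+15768+4·134·12 = 22200; k=2: (T₁..T₂)·(T₃..T₄) → 4824+1296+4·9·12 = 6552; k=3: (T₁..T₃)·(T₄..T₄) → 5256+0+4·12·12 = 5832.
Best split is after T₃, i.e. k = 3.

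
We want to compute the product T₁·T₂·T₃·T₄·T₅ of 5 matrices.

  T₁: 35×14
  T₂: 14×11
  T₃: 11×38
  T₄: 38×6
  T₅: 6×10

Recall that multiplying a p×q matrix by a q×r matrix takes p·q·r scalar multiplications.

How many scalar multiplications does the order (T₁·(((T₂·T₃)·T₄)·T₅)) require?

14784

(T₂·T₃): 14×11 by 11×38 → 14×38, cost 14·11·38 = 5852
((T₂·T₃)·T₄): 14×38 by 38×6 → 14×6, cost 14·38·6 = 3192; cumulative 9044
(((T₂·T₃)·T₄)·T₅): 14×6 by 6×10 → 14×10, cost 14·6·10 = 840; cumulative 9884
(T₁·(((T₂·T₃)·T₄)·T₅)): 35×14 by 14×10 → 35×10, cost 35·14·10 = 4900; cumulative 14784
Total: 14784 scalar multiplications.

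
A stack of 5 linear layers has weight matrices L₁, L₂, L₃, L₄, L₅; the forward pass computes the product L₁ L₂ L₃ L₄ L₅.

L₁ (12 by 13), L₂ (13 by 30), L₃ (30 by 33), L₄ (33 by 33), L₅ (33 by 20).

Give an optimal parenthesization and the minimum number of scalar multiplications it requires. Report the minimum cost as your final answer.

37548

Adjacent pairs: L₁L₂ = 12·13·30 = 4680; L₂L₃ = 13·30·33 = 12870; L₃L₄ = 30·33·33 = 32670; L₄L₅ = 33·33·20 = 21780.
Length 3: L₁..L₃: k=1: 0+12870+12·13·33=18018; k=2: 4680+0+12·30·33=16560 → min 16560 | L₂..L₄: k=2: 0+32670+13·30·33=45540; k=3: 12870+0+13·33·33=27027 → min 27027 | L₃..L₅: k=3: 0+21780+30·33·20=41580; k=4: 32670+0+30·33·20=52470 → min 41580.
Length 4: L₁..L₄: k=1: 0+27027+12·13·33=32175; k=2: 4680+32670+12·30·33=49230; k=3: 16560+0+12·33·33=29628 → min 29628 | L₂..L₅: k=2: 0+41580+13·30·20=49380; k=3: 12870+21780+13·33·20=43230; k=4: 27027+0+13·33·20=35607 → min 35607.
Length 5: L₁..L₅: k=1: 0+35607+12·13·20=38727; k=2: 4680+41580+12·30·20=53460; k=3: 16560+21780+12·33·20=46260; k=4: 29628+0+12·33·20=37548 → min 37548.
Optimal parenthesization: ((((L₁ L₂) L₃) L₄) L₅) with cost 37548.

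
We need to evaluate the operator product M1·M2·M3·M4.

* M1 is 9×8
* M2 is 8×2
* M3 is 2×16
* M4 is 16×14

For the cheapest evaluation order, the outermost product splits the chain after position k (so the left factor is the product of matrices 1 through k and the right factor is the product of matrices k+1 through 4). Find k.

Adjacent pairs: M1M2 = 9·8·2 = 144; M2M3 = 8·2·16 = 256; M3M4 = 2·16·14 = 448.
Length 3: M1..M3: k=1: 0+256+9·8·16=1408; k=2: 144+0+9·2·16=432 → min 432 | M2..M4: k=2: 0+448+8·2·14=672; k=3: 256+0+8·16·14=2048 → min 672.
Top-level splits: k=1: (M1..M1)·(M2..M4) → 0+672+9·8·14 = 1680; k=2: (M1..M2)·(M3..M4) → 144+448+9·2·14 = 844; k=3: (M1..M3)·(M4..M4) → 432+0+9·16·14 = 2448.
Best split is after M2, i.e. k = 2.

2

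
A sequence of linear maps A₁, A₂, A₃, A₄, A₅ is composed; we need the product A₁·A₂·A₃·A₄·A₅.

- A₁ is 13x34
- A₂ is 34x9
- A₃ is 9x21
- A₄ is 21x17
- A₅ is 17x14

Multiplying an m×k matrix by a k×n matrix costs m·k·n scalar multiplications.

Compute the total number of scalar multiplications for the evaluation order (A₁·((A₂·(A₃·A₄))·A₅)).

22695

(A₃·A₄): 9×21 by 21×17 → 9×17, cost 9·21·17 = 3213
(A₂·(A₃·A₄)): 34×9 by 9×17 → 34×17, cost 34·9·17 = 5202; cumulative 8415
((A₂·(A₃·A₄))·A₅): 34×17 by 17×14 → 34×14, cost 34·17·14 = 8092; cumulative 16507
(A₁·((A₂·(A₃·A₄))·A₅)): 13×34 by 34×14 → 13×14, cost 13·34·14 = 6188; cumulative 22695
Total: 22695 scalar multiplications.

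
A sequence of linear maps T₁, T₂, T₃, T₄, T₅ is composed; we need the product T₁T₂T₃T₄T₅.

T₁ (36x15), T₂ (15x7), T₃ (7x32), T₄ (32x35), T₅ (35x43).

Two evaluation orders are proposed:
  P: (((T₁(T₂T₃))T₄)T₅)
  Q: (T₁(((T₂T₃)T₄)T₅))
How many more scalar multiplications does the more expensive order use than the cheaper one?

Order P = (((T₁(T₂T₃))T₄)T₅): (T₂T₃): 15×7 by 7×32 → 15×32, cost 15·7·32 = 3360; (T₁(T₂T₃)): 36×15 by 15×32 → 36×32, cost 36·15·32 = 17280; cumulative 20640; ((T₁(T₂T₃))T₄): 36×32 by 32×35 → 36×35, cost 36·32·35 = 40320; cumulative 60960; (((T₁(T₂T₃))T₄)T₅): 36×35 by 35×43 → 36×43, cost 36·35·43 = 54180; cumulative 115140. Total 115140.
Order Q = (T₁(((T₂T₃)T₄)T₅)): (T₂T₃): 15×7 by 7×32 → 15×32, cost 15·7·32 = 3360; ((T₂T₃)T₄): 15×32 by 32×35 → 15×35, cost 15·32·35 = 16800; cumulative 20160; (((T₂T₃)T₄)T₅): 15×35 by 35×43 → 15×43, cost 15·35·43 = 22575; cumulative 42735; (T₁(((T₂T₃)T₄)T₅)): 36×15 by 15×43 → 36×43, cost 36·15·43 = 23220; cumulative 65955. Total 65955.
Difference: |115140 − 65955| = 49185.

49185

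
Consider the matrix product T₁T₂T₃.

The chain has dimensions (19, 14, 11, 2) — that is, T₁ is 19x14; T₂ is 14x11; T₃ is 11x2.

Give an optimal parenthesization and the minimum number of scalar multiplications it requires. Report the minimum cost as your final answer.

840

(T₁(T₂T₃)): cost 840.
((T₁T₂)T₃): cost 3344.
Optimal: (T₁(T₂T₃)) with cost 840.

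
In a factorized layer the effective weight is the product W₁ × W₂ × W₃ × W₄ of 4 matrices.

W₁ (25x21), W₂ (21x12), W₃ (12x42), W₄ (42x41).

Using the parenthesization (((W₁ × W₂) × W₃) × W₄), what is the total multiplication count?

(W₁ × W₂): 25×21 by 21×12 → 25×12, cost 25·21·12 = 6300
((W₁ × W₂) × W₃): 25×12 by 12×42 → 25×42, cost 25·12·42 = 12600; cumulative 18900
(((W₁ × W₂) × W₃) × W₄): 25×42 by 42×41 → 25×41, cost 25·42·41 = 43050; cumulative 61950
Total: 61950 scalar multiplications.

61950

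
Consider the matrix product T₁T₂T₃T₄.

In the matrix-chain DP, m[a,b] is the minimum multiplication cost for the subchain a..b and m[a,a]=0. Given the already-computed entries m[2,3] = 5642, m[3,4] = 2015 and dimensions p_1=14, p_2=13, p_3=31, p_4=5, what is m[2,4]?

2925

m[2,4] = min over k∈[2,3] of m[2,k]+m[k+1,4]+p_{1}·p_k·p_{4}.
k=2: 0 + 2015 + 14·13·5 = 2925; k=3: 5642 + 0 + 14·31·5 = 7812.
Minimum: 2925 at k=2.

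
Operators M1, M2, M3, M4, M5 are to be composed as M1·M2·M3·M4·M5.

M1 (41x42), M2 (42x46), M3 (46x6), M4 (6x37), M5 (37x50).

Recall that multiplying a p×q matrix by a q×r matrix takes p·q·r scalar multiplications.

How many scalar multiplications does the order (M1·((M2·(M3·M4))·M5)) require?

245496

(M3·M4): 46×6 by 6×37 → 46×37, cost 46·6·37 = 10212
(M2·(M3·M4)): 42×46 by 46×37 → 42×37, cost 42·46·37 = 71484; cumulative 81696
((M2·(M3·M4))·M5): 42×37 by 37×50 → 42×50, cost 42·37·50 = 77700; cumulative 159396
(M1·((M2·(M3·M4))·M5)): 41×42 by 42×50 → 41×50, cost 41·42·50 = 86100; cumulative 245496
Total: 245496 scalar multiplications.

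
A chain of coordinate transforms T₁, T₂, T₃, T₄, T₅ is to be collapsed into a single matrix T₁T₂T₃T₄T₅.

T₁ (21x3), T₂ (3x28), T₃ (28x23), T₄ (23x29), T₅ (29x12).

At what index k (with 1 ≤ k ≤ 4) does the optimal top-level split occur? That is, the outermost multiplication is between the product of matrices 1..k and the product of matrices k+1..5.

Adjacent pairs: T₁T₂ = 21·3·28 = 1764; T₂T₃ = 3·28·23 = 1932; T₃T₄ = 28·23·29 = 18676; T₄T₅ = 23·29·12 = 8004.
Length 3: T₁..T₃: k=1: 0+1932+21·3·23=3381; k=2: 1764+0+21·28·23=15288 → min 3381 | T₂..T₄: k=2: 0+18676+3·28·29=21112; k=3: 1932+0+3·23·29=3933 → min 3933 | T₃..T₅: k=3: 0+8004+28·23·12=15732; k=4: 18676+0+28·29·12=28420 → min 15732.
Length 4: T₁..T₄: k=1: 0+3933+21·3·29=5760; k=2: 1764+18676+21·28·29=37492; k=3: 3381+0+21·23·29=17388 → min 5760 | T₂..T₅: k=2: 0+15732+3·28·12=16740; k=3: 1932+8004+3·23·12=10764; k=4: 3933+0+3·29·12=4977 → min 4977.
Top-level splits: k=1: (T₁..T₁)·(T₂..T₅) → 0+4977+21·3·12 = 5733; k=2: (T₁..T₂)·(T₃..T₅) → 1764+15732+21·28·12 = 24552; k=3: (T₁..T₃)·(T₄..T₅) → 3381+8004+21·23·12 = 17181; k=4: (T₁..T₄)·(T₅..T₅) → 5760+0+21·29·12 = 13068.
Best split is after T₁, i.e. k = 1.

1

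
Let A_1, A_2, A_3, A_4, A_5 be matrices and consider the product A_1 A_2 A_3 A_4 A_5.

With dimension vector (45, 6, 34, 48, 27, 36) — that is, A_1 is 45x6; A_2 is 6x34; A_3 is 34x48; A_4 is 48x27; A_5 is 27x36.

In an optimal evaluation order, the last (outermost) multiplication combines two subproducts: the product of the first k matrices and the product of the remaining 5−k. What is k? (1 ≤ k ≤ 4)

1

Adjacent pairs: A_1A_2 = 45·6·34 = 9180; A_2A_3 = 6·34·48 = 9792; A_3A_4 = 34·48·27 = 44064; A_4A_5 = 48·27·36 = 46656.
Length 3: A_1..A_3: k=1: 0+9792+45·6·48=22752; k=2: 9180+0+45·34·48=82620 → min 22752 | A_2..A_4: k=2: 0+44064+6·34·27=49572; k=3: 9792+0+6·48·27=17568 → min 17568 | A_3..A_5: k=3: 0+46656+34·48·36=105408; k=4: 44064+0+34·27·36=77112 → min 77112.
Length 4: A_1..A_4: k=1: 0+17568+45·6·27=24858; k=2: 9180+44064+45·34·27=94554; k=3: 22752+0+45·48·27=81072 → min 24858 | A_2..A_5: k=2: 0+77112+6·34·36=84456; k=3: 9792+46656+6·48·36=66816; k=4: 17568+0+6·27·36=23400 → min 23400.
Top-level splits: k=1: (A_1..A_1)·(A_2..A_5) → 0+23400+45·6·36 = 33120; k=2: (A_1..A_2)·(A_3..A_5) → 9180+77112+45·34·36 = 141372; k=3: (A_1..A_3)·(A_4..A_5) → 22752+46656+45·48·36 = 147168; k=4: (A_1..A_4)·(A_5..A_5) → 24858+0+45·27·36 = 68598.
Best split is after A_1, i.e. k = 1.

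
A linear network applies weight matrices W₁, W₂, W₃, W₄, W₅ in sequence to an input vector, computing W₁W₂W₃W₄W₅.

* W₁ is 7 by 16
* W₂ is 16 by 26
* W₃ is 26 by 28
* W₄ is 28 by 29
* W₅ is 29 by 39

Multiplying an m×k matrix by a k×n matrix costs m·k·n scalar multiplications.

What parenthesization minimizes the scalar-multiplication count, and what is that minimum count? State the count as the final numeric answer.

21609

Adjacent pairs: W₁W₂ = 7·16·26 = 2912; W₂W₃ = 16·26·28 = 11648; W₃W₄ = 26·28·29 = 21112; W₄W₅ = 28·29·39 = 31668.
Length 3: W₁..W₃: k=1: 0+11648+7·16·28=14784; k=2: 2912+0+7·26·28=8008 → min 8008 | W₂..W₄: k=2: 0+21112+16·26·29=33176; k=3: 11648+0+16·28·29=24640 → min 24640 | W₃..W₅: k=3: 0+31668+26·28·39=60060; k=4: 21112+0+26·29·39=50518 → min 50518.
Length 4: W₁..W₄: k=1: 0+24640+7·16·29=27888; k=2: 2912+21112+7·26·29=29302; k=3: 8008+0+7·28·29=13692 → min 13692 | W₂..W₅: k=2: 0+50518+16·26·39=66742; k=3: 11648+31668+16·28·39=60788; k=4: 24640+0+16·29·39=42736 → min 42736.
Length 5: W₁..W₅: k=1: 0+42736+7·16·39=47104; k=2: 2912+50518+7·26·39=60528; k=3: 8008+31668+7·28·39=47320; k=4: 13692+0+7·29·39=21609 → min 21609.
Optimal parenthesization: ((((W₁W₂)W₃)W₄)W₅) with cost 21609.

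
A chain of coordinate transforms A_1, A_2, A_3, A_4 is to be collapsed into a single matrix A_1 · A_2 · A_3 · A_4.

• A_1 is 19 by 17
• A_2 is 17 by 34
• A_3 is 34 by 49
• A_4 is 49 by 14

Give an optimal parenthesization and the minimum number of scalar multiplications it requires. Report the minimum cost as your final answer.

35938

Adjacent pairs: A_1A_2 = 19·17·34 = 10982; A_2A_3 = 17·34·49 = 28322; A_3A_4 = 34·49·14 = 23324.
Length 3: A_1..A_3: k=1: 0+28322+19·17·49=44149; k=2: 10982+0+19·34·49=42636 → min 42636 | A_2..A_4: k=2: 0+23324+17·34·14=31416; k=3: 28322+0+17·49·14=39984 → min 31416.
Length 4: A_1..A_4: k=1: 0+31416+19·17·14=35938; k=2: 10982+23324+19·34·14=43350; k=3: 42636+0+19·49·14=55670 → min 35938.
Optimal parenthesization: (A_1 · (A_2 · (A_3 · A_4))) with cost 35938.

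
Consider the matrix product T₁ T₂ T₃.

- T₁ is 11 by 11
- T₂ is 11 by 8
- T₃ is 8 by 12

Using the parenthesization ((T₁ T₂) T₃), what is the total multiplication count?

(T₁ T₂): 11×11 by 11×8 → 11×8, cost 11·11·8 = 968
((T₁ T₂) T₃): 11×8 by 8×12 → 11×12, cost 11·8·12 = 1056; cumulative 2024
Total: 2024 scalar multiplications.

2024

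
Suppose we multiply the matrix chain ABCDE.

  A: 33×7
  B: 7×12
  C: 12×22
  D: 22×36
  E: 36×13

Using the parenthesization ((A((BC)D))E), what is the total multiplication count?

(BC): 7×12 by 12×22 → 7×22, cost 7·12·22 = 1848
((BC)D): 7×22 by 22×36 → 7×36, cost 7·22·36 = 5544; cumulative 7392
(A((BC)D)): 33×7 by 7×36 → 33×36, cost 33·7·36 = 8316; cumulative 15708
((A((BC)D))E): 33×36 by 36×13 → 33×13, cost 33·36·13 = 15444; cumulative 31152
Total: 31152 scalar multiplications.

31152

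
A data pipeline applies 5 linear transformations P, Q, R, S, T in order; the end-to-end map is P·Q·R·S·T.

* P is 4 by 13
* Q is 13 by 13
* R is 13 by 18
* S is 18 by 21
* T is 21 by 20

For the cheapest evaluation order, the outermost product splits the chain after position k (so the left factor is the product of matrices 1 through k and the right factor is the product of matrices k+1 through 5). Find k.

4

Adjacent pairs: PQ = 4·13·13 = 676; QR = 13·13·18 = 3042; RS = 13·18·21 = 4914; ST = 18·21·20 = 7560.
Length 3: P..R: k=1: 0+3042+4·13·18=3978; k=2: 676+0+4·13·18=1612 → min 1612 | Q..S: k=2: 0+4914+13·13·21=8463; k=3: 3042+0+13·18·21=7956 → min 7956 | R..T: k=3: 0+7560+13·18·20=12240; k=4: 4914+0+13·21·20=10374 → min 10374.
Length 4: P..S: k=1: 0+7956+4·13·21=9048; k=2: 676+4914+4·13·21=6682; k=3: 1612+0+4·18·21=3124 → min 3124 | Q..T: k=2: 0+10374+13·13·20=13754; k=3: 3042+7560+13·18·20=15282; k=4: 7956+0+13·21·20=13416 → min 13416.
Top-level splits: k=1: (P..P)·(Q..T) → 0+13416+4·13·20 = 14456; k=2: (P..Q)·(R..T) → 676+10374+4·13·20 = 12090; k=3: (P..R)·(S..T) → 1612+7560+4·18·20 = 10612; k=4: (P..S)·(T..T) → 3124+0+4·21·20 = 4804.
Best split is after S, i.e. k = 4.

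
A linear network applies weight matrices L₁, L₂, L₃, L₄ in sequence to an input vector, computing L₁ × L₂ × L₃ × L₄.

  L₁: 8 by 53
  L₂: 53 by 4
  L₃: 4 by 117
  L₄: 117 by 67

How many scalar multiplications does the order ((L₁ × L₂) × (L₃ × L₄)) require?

35196

(L₁ × L₂): 8×53 by 53×4 → 8×4, cost 8·53·4 = 1696
(L₃ × L₄): 4×117 by 117×67 → 4×67, cost 4·117·67 = 31356
((L₁ × L₂) × (L₃ × L₄)): 8×4 by 4×67 → 8×67, cost 8·4·67 = 2144; cumulative 35196
Total: 35196 scalar multiplications.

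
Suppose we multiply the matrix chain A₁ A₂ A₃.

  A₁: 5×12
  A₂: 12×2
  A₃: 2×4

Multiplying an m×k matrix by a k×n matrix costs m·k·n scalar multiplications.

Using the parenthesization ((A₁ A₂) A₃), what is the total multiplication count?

(A₁ A₂): 5×12 by 12×2 → 5×2, cost 5·12·2 = 120
((A₁ A₂) A₃): 5×2 by 2×4 → 5×4, cost 5·2·4 = 40; cumulative 160
Total: 160 scalar multiplications.

160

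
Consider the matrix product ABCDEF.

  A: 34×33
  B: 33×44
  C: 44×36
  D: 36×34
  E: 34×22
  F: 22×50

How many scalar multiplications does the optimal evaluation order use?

Adjacent pairs: AB = 34·33·44 = 49368; BC = 33·44·36 = 52272; CD = 44·36·34 = 53856; DE = 36·34·22 = 26928; EF = 34·22·50 = 37400.
Length 3: A..C: k=1: 0+52272+34·33·36=92664; k=2: 49368+0+34·44·36=103224 → min 92664 | B..D: k=2: 0+53856+33·44·34=103224; k=3: 52272+0+33·36·34=92664 → min 92664 | C..E: k=3: 0+26928+44·36·22=61776; k=4: 53856+0+44·34·22=86768 → min 61776 | D..F: k=4: 0+37400+36·34·50=98600; k=5: 26928+0+36·22·50=66528 → min 66528.
Length 4: A..D: k=1: 0+92664+34·33·34=130812; k=2: 49368+53856+34·44·34=154088; k=3: 92664+0+34·36·34=134280 → min 130812 | B..E: k=2: 0+61776+33·44·22=93720; k=3: 52272+26928+33·36·22=105336; k=4: 92664+0+33·34·22=117348 → min 93720 | C..F: k=3: 0+66528+44·36·50=145728; k=4: 53856+37400+44·34·50=166056; k=5: 61776+0+44·22·50=110176 → min 110176.
Length 5: A..E: k=1: 0+93720+34·33·22=118404; k=2: 49368+61776+34·44·22=144056; k=3: 92664+26928+34·36·22=146520; k=4: 130812+0+34·34·22=156244 → min 118404 | B..F: k=2: 0+110176+33·44·50=182776; k=3: 52272+66528+33·36·50=178200; k=4: 92664+37400+33·34·50=186164; k=5: 93720+0+33·22·50=130020 → min 130020.
Length 6: A..F: k=1: 0+130020+34·33·50=186120; k=2: 49368+110176+34·44·50=234344; k=3: 92664+66528+34·36·50=220392; k=4: 130812+37400+34·34·50=226012; k=5: 118404+0+34·22·50=155804 → min 155804.
Optimal order: ((A(B(C(DE))))F) with cost 155804.

155804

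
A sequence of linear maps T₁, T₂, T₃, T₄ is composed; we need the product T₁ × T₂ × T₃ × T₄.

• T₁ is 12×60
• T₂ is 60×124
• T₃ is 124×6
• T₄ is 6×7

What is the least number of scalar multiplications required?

Adjacent pairs: T₁T₂ = 12·60·124 = 89280; T₂T₃ = 60·124·6 = 44640; T₃T₄ = 124·6·7 = 5208.
Length 3: T₁..T₃: k=1: 0+44640+12·60·6=48960; k=2: 89280+0+12·124·6=98208 → min 48960 | T₂..T₄: k=2: 0+5208+60·124·7=57288; k=3: 44640+0+60·6·7=47160 → min 47160.
Length 4: T₁..T₄: k=1: 0+47160+12·60·7=52200; k=2: 89280+5208+12·124·7=104904; k=3: 48960+0+12·6·7=49464 → min 49464.
Optimal order: ((T₁ × (T₂ × T₃)) × T₄) with cost 49464.

49464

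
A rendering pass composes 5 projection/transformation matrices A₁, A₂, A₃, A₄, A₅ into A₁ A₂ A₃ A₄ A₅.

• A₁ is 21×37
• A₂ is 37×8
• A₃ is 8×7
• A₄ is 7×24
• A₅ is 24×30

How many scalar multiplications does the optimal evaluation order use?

Adjacent pairs: A₁A₂ = 21·37·8 = 6216; A₂A₃ = 37·8·7 = 2072; A₃A₄ = 8·7·24 = 1344; A₄A₅ = 7·24·30 = 5040.
Length 3: A₁..A₃: k=1: 0+2072+21·37·7=7511; k=2: 6216+0+21·8·7=7392 → min 7392 | A₂..A₄: k=2: 0+1344+37·8·24=8448; k=3: 2072+0+37·7·24=8288 → min 8288 | A₃..A₅: k=3: 0+5040+8·7·30=6720; k=4: 1344+0+8·24·30=7104 → min 6720.
Length 4: A₁..A₄: k=1: 0+8288+21·37·24=26936; k=2: 6216+1344+21·8·24=11592; k=3: 7392+0+21·7·24=10920 → min 10920 | A₂..A₅: k=2: 0+6720+37·8·30=15600; k=3: 2072+5040+37·7·30=14882; k=4: 8288+0+37·24·30=34928 → min 14882.
Length 5: A₁..A₅: k=1: 0+14882+21·37·30=38192; k=2: 6216+6720+21·8·30=17976; k=3: 7392+5040+21·7·30=16842; k=4: 10920+0+21·24·30=26040 → min 16842.
Optimal order: (((A₁ A₂) A₃) (A₄ A₅)) with cost 16842.

16842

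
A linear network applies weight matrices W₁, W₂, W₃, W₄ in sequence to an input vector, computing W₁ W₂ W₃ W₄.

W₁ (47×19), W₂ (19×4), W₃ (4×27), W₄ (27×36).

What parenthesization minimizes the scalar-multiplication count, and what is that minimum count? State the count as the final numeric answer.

14228

Adjacent pairs: W₁W₂ = 47·19·4 = 3572; W₂W₃ = 19·4·27 = 2052; W₃W₄ = 4·27·36 = 3888.
Length 3: W₁..W₃: k=1: 0+2052+47·19·27=26163; k=2: 3572+0+47·4·27=8648 → min 8648 | W₂..W₄: k=2: 0+3888+19·4·36=6624; k=3: 2052+0+19·27·36=20520 → min 6624.
Length 4: W₁..W₄: k=1: 0+6624+47·19·36=38772; k=2: 3572+3888+47·4·36=14228; k=3: 8648+0+47·27·36=54332 → min 14228.
Optimal parenthesization: ((W₁ W₂) (W₃ W₄)) with cost 14228.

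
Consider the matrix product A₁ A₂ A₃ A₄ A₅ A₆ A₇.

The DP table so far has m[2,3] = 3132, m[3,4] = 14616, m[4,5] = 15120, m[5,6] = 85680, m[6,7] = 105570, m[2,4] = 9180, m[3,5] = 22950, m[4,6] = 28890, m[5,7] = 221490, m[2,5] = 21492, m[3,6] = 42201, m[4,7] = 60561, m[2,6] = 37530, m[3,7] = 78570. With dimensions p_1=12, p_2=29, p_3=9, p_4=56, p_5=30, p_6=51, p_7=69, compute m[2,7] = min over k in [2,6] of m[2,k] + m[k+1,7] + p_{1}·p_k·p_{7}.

71145

m[2,7] = min over k∈[2,6] of m[2,k]+m[k+1,7]+p_{1}·p_k·p_{7}.
k=2: 0 + 78570 + 12·29·69 = 102582; k=3: 3132 + 60561 + 12·9·69 = 71145; k=4: 9180 + 221490 + 12·56·69 = 277038; k=5: 21492 + 105570 + 12·30·69 = 151902; k=6: 37530 + 0 + 12·51·69 = 79758.
Minimum: 71145 at k=3.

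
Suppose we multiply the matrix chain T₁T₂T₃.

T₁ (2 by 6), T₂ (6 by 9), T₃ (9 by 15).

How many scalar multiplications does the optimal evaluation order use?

378

Order (T₁(T₂T₃)): (T₂T₃): 6×9 by 9×15 → 6×15, cost 6·9·15 = 810; (T₁(T₂T₃)): 2×6 by 6×15 → 2×15, cost 2·6·15 = 180; cumulative 990. Total 990.
Order ((T₁T₂)T₃): (T₁T₂): 2×6 by 6×9 → 2×9, cost 2·6·9 = 108; ((T₁T₂)T₃): 2×9 by 9×15 → 2×15, cost 2·9·15 = 270; cumulative 378. Total 378.
Minimum: 378.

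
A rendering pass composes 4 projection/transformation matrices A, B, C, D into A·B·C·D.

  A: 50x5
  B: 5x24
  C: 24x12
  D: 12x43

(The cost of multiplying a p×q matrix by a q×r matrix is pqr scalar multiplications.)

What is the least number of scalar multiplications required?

Adjacent pairs: AB = 50·5·24 = 6000; BC = 5·24·12 = 1440; CD = 24·12·43 = 12384.
Length 3: A..C: k=1: 0+1440+50·5·12=4440; k=2: 6000+0+50·24·12=20400 → min 4440 | B..D: k=2: 0+12384+5·24·43=17544; k=3: 1440+0+5·12·43=4020 → min 4020.
Length 4: A..D: k=1: 0+4020+50·5·43=14770; k=2: 6000+12384+50·24·43=69984; k=3: 4440+0+50·12·43=30240 → min 14770.
Optimal order: (A·((B·C)·D)) with cost 14770.

14770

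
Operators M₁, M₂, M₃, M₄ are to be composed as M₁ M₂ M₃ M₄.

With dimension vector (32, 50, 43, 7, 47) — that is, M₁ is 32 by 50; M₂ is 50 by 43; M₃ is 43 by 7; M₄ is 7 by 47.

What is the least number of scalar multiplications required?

Adjacent pairs: M₁M₂ = 32·50·43 = 68800; M₂M₃ = 50·43·7 = 15050; M₃M₄ = 43·7·47 = 14147.
Length 3: M₁..M₃: k=1: 0+15050+32·50·7=26250; k=2: 68800+0+32·43·7=78432 → min 26250 | M₂..M₄: k=2: 0+14147+50·43·47=115197; k=3: 15050+0+50·7·47=31500 → min 31500.
Length 4: M₁..M₄: k=1: 0+31500+32·50·47=106700; k=2: 68800+14147+32·43·47=147619; k=3: 26250+0+32·7·47=36778 → min 36778.
Optimal order: ((M₁ (M₂ M₃)) M₄) with cost 36778.

36778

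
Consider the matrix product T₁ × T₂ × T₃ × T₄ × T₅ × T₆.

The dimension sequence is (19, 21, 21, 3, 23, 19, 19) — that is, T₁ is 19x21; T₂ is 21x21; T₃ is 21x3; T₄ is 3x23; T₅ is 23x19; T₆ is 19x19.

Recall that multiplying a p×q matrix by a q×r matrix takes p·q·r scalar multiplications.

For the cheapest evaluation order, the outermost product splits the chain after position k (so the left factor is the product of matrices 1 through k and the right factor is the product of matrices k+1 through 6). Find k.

Adjacent pairs: T₁T₂ = 19·21·21 = 8379; T₂T₃ = 21·21·3 = 1323; T₃T₄ = 21·3·23 = 1449; T₄T₅ = 3·23·19 = 1311; T₅T₆ = 23·19·19 = 8303.
Length 3: T₁..T₃: k=1: 0+1323+19·21·3=2520; k=2: 8379+0+19·21·3=9576 → min 2520 | T₂..T₄: k=2: 0+1449+21·21·23=11592; k=3: 1323+0+21·3·23=2772 → min 2772 | T₃..T₅: k=3: 0+1311+21·3·19=2508; k=4: 1449+0+21·23·19=10626 → min 2508 | T₄..T₆: k=4: 0+8303+3·23·19=9614; k=5: 1311+0+3·19·19=2394 → min 2394.
Length 4: T₁..T₄: k=1: 0+2772+19·21·23=11949; k=2: 8379+1449+19·21·23=19005; k=3: 2520+0+19·3·23=3831 → min 3831 | T₂..T₅: k=2: 0+2508+21·21·19=10887; k=3: 1323+1311+21·3·19=3831; k=4: 2772+0+21·23·19=11949 → min 3831 | T₃..T₆: k=3: 0+2394+21·3·19=3591; k=4: 1449+8303+21·23·19=18929; k=5: 2508+0+21·19·19=10089 → min 3591.
Length 5: T₁..T₅: k=1: 0+3831+19·21·19=11412; k=2: 8379+2508+19·21·19=18468; k=3: 2520+1311+19·3·19=4914; k=4: 3831+0+19·23·19=12134 → min 4914 | T₂..T₆: k=2: 0+3591+21·21·19=11970; k=3: 1323+2394+21·3·19=4914; k=4: 2772+8303+21·23·19=20252; k=5: 3831+0+21·19·19=11412 → min 4914.
Top-level splits: k=1: (T₁..T₁)·(T₂..T₆) → 0+4914+19·21·19 = 12495; k=2: (T₁..T₂)·(T₃..T₆) → 8379+3591+19·21·19 = 19551; k=3: (T₁..T₃)·(T₄..T₆) → 2520+2394+19·3·19 = 5997; k=4: (T₁..T₄)·(T₅..T₆) → 3831+8303+19·23·19 = 20437; k=5: (T₁..T₅)·(T₆..T₆) → 4914+0+19·19·19 = 11773.
Best split is after T₃, i.e. k = 3.

3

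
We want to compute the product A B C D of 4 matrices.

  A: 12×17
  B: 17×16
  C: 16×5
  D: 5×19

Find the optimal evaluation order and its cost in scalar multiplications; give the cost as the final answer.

3520

Adjacent pairs: AB = 12·17·16 = 3264; BC = 17·16·5 = 1360; CD = 16·5·19 = 1520.
Length 3: A..C: k=1: 0+1360+12·17·5=2380; k=2: 3264+0+12·16·5=4224 → min 2380 | B..D: k=2: 0+1520+17·16·19=6688; k=3: 1360+0+17·5·19=2975 → min 2975.
Length 4: A..D: k=1: 0+2975+12·17·19=6851; k=2: 3264+1520+12·16·19=8432; k=3: 2380+0+12·5·19=3520 → min 3520.
Optimal parenthesization: ((A (B C)) D) with cost 3520.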